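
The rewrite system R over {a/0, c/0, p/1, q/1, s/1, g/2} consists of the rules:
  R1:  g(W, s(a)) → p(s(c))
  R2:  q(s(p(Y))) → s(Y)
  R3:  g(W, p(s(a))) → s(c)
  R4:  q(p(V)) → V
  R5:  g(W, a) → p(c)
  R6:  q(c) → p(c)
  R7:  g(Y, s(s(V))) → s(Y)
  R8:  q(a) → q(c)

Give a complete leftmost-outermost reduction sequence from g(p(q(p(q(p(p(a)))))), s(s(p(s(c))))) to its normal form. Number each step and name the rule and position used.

1. g(p(q(p(q(p(p(a)))))), s(s(p(s(c)))))  →  s(p(q(p(q(p(p(a)))))))   [R7 at ε]
2. s(p(q(p(q(p(p(a)))))))  →  s(p(q(p(p(a)))))   [R4 at 1.1]
3. s(p(q(p(p(a)))))  →  s(p(p(a)))   [R4 at 1.1]

s(p(p(a)))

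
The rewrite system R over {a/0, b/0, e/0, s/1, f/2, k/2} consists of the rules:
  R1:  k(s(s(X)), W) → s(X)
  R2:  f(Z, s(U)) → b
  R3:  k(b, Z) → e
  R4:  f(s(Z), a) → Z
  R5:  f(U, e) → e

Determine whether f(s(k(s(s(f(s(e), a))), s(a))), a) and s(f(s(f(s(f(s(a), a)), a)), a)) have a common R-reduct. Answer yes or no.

Reduce t₁ = f(s(k(s(s(f(s(e), a))), s(a))), a):
1. f(s(k(s(s(f(s(e), a))), s(a))), a)  →  k(s(s(f(s(e), a))), s(a))   [R4 at ε]
2. k(s(s(f(s(e), a))), s(a))  →  s(f(s(e), a))   [R1 at ε]
3. s(f(s(e), a))  →  s(e)   [R4 at 1]

Reduce t₂ = s(f(s(f(s(f(s(a), a)), a)), a)):
1. s(f(s(f(s(f(s(a), a)), a)), a))  →  s(f(s(f(s(a), a)), a))   [R4 at 1]
2. s(f(s(f(s(a), a)), a))  →  s(f(s(a), a))   [R4 at 1]
3. s(f(s(a), a))  →  s(a)   [R4 at 1]

no — NF(t₁) = s(e), NF(t₂) = s(a)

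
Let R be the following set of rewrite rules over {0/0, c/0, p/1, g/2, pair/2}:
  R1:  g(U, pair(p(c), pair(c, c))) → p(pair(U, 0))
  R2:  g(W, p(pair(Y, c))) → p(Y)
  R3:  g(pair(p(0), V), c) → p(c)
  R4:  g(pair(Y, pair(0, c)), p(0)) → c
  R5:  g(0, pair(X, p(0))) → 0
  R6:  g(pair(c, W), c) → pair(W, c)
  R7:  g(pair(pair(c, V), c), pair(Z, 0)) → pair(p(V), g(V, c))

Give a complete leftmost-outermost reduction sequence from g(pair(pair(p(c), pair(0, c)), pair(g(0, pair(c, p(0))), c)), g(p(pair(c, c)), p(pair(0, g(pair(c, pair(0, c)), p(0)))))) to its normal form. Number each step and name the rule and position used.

c

1. g(pair(pair(p(c), pair(0, c)), pair(g(0, pair(c, p(0))), c)), g(p(pair(c, c)), p(pair(0, g(pair(c, pair(0, c)), p(0))))))  →  g(pair(pair(p(c), pair(0, c)), pair(0, c)), g(p(pair(c, c)), p(pair(0, g(pair(c, pair(0, c)), p(0))))))   [R5 at 1.2.1]
2. g(pair(pair(p(c), pair(0, c)), pair(0, c)), g(p(pair(c, c)), p(pair(0, g(pair(c, pair(0, c)), p(0))))))  →  g(pair(pair(p(c), pair(0, c)), pair(0, c)), g(p(pair(c, c)), p(pair(0, c))))   [R4 at 2.2.1.2]
3. g(pair(pair(p(c), pair(0, c)), pair(0, c)), g(p(pair(c, c)), p(pair(0, c))))  →  g(pair(pair(p(c), pair(0, c)), pair(0, c)), p(0))   [R2 at 2]
4. g(pair(pair(p(c), pair(0, c)), pair(0, c)), p(0))  →  c   [R4 at ε]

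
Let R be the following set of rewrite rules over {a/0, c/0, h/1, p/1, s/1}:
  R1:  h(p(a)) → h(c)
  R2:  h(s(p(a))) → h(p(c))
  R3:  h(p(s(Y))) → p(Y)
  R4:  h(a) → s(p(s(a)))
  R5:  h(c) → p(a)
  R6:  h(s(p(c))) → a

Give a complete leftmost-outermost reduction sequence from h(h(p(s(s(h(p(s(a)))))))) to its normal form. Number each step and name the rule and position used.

p(p(a))

1. h(h(p(s(s(h(p(s(a))))))))  →  h(p(s(h(p(s(a))))))   [R3 at 1]
2. h(p(s(h(p(s(a))))))  →  p(h(p(s(a))))   [R3 at ε]
3. p(h(p(s(a))))  →  p(p(a))   [R3 at 1]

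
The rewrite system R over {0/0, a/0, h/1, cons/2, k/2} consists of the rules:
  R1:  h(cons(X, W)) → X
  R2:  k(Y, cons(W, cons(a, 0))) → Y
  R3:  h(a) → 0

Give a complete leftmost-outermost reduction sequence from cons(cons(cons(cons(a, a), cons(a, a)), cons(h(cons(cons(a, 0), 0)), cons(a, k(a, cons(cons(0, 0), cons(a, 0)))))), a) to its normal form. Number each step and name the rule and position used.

cons(cons(cons(cons(a, a), cons(a, a)), cons(cons(a, 0), cons(a, a))), a)

1. cons(cons(cons(cons(a, a), cons(a, a)), cons(h(cons(cons(a, 0), 0)), cons(a, k(a, cons(cons(0, 0), cons(a, 0)))))), a)  →  cons(cons(cons(cons(a, a), cons(a, a)), cons(cons(a, 0), cons(a, k(a, cons(cons(0, 0), cons(a, 0)))))), a)   [R1 at 1.2.1]
2. cons(cons(cons(cons(a, a), cons(a, a)), cons(cons(a, 0), cons(a, k(a, cons(cons(0, 0), cons(a, 0)))))), a)  →  cons(cons(cons(cons(a, a), cons(a, a)), cons(cons(a, 0), cons(a, a))), a)   [R2 at 1.2.2.2]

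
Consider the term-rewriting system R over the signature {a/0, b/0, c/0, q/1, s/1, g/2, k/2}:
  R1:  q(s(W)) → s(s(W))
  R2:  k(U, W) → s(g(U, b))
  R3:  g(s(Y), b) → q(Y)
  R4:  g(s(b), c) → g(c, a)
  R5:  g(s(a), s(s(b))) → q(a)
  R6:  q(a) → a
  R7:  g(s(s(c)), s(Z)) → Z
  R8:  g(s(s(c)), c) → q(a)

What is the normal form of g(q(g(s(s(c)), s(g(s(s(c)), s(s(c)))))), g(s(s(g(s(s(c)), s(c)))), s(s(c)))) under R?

c

1. g(q(g(s(s(c)), s(g(s(s(c)), s(s(c)))))), g(s(s(g(s(s(c)), s(c)))), s(s(c))))  →  g(q(g(s(s(c)), s(s(c)))), g(s(s(g(s(s(c)), s(c)))), s(s(c))))   [R7 at 1.1]
2. g(q(g(s(s(c)), s(s(c)))), g(s(s(g(s(s(c)), s(c)))), s(s(c))))  →  g(q(s(c)), g(s(s(g(s(s(c)), s(c)))), s(s(c))))   [R7 at 1.1]
3. g(q(s(c)), g(s(s(g(s(s(c)), s(c)))), s(s(c))))  →  g(s(s(c)), g(s(s(g(s(s(c)), s(c)))), s(s(c))))   [R1 at 1]
4. g(s(s(c)), g(s(s(g(s(s(c)), s(c)))), s(s(c))))  →  g(s(s(c)), g(s(s(c)), s(s(c))))   [R7 at 2.1.1.1]
5. g(s(s(c)), g(s(s(c)), s(s(c))))  →  g(s(s(c)), s(c))   [R7 at 2]
6. g(s(s(c)), s(c))  →  c   [R7 at ε]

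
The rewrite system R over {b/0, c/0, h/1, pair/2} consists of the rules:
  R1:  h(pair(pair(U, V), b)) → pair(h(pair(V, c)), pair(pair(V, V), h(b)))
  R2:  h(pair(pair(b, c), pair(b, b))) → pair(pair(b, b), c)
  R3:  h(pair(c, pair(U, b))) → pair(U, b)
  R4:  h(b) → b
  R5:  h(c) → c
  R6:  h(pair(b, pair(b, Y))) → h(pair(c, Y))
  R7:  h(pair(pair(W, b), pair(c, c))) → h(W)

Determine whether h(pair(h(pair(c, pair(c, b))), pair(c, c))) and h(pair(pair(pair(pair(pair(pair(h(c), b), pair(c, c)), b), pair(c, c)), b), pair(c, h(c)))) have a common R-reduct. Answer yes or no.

yes — NF(t₁) = c, NF(t₂) = c

Reduce t₁ = h(pair(h(pair(c, pair(c, b))), pair(c, c))):
1. h(pair(h(pair(c, pair(c, b))), pair(c, c)))  →  h(pair(pair(c, b), pair(c, c)))   [R3 at 1.1]
2. h(pair(pair(c, b), pair(c, c)))  →  h(c)   [R7 at ε]
3. h(c)  →  c   [R5 at ε]

Reduce t₂ = h(pair(pair(pair(pair(pair(pair(h(c), b), pair(c, c)), b), pair(c, c)), b), pair(c, h(c)))):
1. h(pair(pair(pair(pair(pair(pair(h(c), b), pair(c, c)), b), pair(c, c)), b), pair(c, h(c))))  →  h(pair(pair(pair(pair(pair(pair(c, b), pair(c, c)), b), pair(c, c)), b), pair(c, h(c))))   [R5 at 1.1.1.1.1.1.1]
2. h(pair(pair(pair(pair(pair(pair(c, b), pair(c, c)), b), pair(c, c)), b), pair(c, h(c))))  →  h(pair(pair(pair(pair(pair(pair(c, b), pair(c, c)), b), pair(c, c)), b), pair(c, c)))   [R5 at 1.2.2]
3. h(pair(pair(pair(pair(pair(pair(c, b), pair(c, c)), b), pair(c, c)), b), pair(c, c)))  →  h(pair(pair(pair(pair(c, b), pair(c, c)), b), pair(c, c)))   [R7 at ε]
4. h(pair(pair(pair(pair(c, b), pair(c, c)), b), pair(c, c)))  →  h(pair(pair(c, b), pair(c, c)))   [R7 at ε]
5. h(pair(pair(c, b), pair(c, c)))  →  h(c)   [R7 at ε]
6. h(c)  →  c   [R5 at ε]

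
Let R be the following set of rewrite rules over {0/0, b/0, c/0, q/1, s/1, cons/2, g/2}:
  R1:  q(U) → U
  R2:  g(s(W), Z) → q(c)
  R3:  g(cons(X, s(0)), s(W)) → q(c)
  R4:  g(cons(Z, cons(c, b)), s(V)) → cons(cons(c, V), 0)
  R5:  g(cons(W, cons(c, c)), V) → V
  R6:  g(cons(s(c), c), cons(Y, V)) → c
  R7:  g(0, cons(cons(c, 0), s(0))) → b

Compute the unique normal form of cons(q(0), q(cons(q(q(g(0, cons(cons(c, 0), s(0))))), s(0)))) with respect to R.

cons(0, cons(b, s(0)))

1. cons(q(0), q(cons(q(q(g(0, cons(cons(c, 0), s(0))))), s(0))))  →  cons(0, q(cons(q(q(g(0, cons(cons(c, 0), s(0))))), s(0))))   [R1 at 1]
2. cons(0, q(cons(q(q(g(0, cons(cons(c, 0), s(0))))), s(0))))  →  cons(0, cons(q(q(g(0, cons(cons(c, 0), s(0))))), s(0)))   [R1 at 2]
3. cons(0, cons(q(q(g(0, cons(cons(c, 0), s(0))))), s(0)))  →  cons(0, cons(q(g(0, cons(cons(c, 0), s(0)))), s(0)))   [R1 at 2.1]
4. cons(0, cons(q(g(0, cons(cons(c, 0), s(0)))), s(0)))  →  cons(0, cons(g(0, cons(cons(c, 0), s(0))), s(0)))   [R1 at 2.1]
5. cons(0, cons(g(0, cons(cons(c, 0), s(0))), s(0)))  →  cons(0, cons(b, s(0)))   [R7 at 2.1]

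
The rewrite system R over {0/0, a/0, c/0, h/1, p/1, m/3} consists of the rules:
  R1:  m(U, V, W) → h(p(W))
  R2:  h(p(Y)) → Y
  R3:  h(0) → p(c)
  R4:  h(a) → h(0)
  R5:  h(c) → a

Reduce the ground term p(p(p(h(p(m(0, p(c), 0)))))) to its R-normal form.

p(p(p(0)))

1. p(p(p(h(p(m(0, p(c), 0))))))  →  p(p(p(m(0, p(c), 0))))   [R2 at 1.1.1]
2. p(p(p(m(0, p(c), 0))))  →  p(p(p(h(p(0)))))   [R1 at 1.1.1]
3. p(p(p(h(p(0)))))  →  p(p(p(0)))   [R2 at 1.1.1]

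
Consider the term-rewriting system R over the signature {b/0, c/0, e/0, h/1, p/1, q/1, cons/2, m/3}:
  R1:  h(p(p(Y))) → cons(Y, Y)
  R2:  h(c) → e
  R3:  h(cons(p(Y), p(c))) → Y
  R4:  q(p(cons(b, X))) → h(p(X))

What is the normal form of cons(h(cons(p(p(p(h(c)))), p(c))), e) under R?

1. cons(h(cons(p(p(p(h(c)))), p(c))), e)  →  cons(p(p(h(c))), e)   [R3 at 1]
2. cons(p(p(h(c))), e)  →  cons(p(p(e)), e)   [R2 at 1.1.1]

cons(p(p(e)), e)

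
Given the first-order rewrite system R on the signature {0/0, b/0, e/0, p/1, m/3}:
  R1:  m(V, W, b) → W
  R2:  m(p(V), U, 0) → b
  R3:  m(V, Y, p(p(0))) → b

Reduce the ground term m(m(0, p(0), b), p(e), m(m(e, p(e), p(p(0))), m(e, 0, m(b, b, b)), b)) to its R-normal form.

b

1. m(m(0, p(0), b), p(e), m(m(e, p(e), p(p(0))), m(e, 0, m(b, b, b)), b))  →  m(p(0), p(e), m(m(e, p(e), p(p(0))), m(e, 0, m(b, b, b)), b))   [R1 at 1]
2. m(p(0), p(e), m(m(e, p(e), p(p(0))), m(e, 0, m(b, b, b)), b))  →  m(p(0), p(e), m(e, 0, m(b, b, b)))   [R1 at 3]
3. m(p(0), p(e), m(e, 0, m(b, b, b)))  →  m(p(0), p(e), m(e, 0, b))   [R1 at 3.3]
4. m(p(0), p(e), m(e, 0, b))  →  m(p(0), p(e), 0)   [R1 at 3]
5. m(p(0), p(e), 0)  →  b   [R2 at ε]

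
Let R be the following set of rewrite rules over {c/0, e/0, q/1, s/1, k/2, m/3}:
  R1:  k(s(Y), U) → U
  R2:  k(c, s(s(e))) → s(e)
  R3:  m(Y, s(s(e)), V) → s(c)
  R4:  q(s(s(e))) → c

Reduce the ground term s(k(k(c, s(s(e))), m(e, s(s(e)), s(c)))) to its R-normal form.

1. s(k(k(c, s(s(e))), m(e, s(s(e)), s(c))))  →  s(k(s(e), m(e, s(s(e)), s(c))))   [R2 at 1.1]
2. s(k(s(e), m(e, s(s(e)), s(c))))  →  s(m(e, s(s(e)), s(c)))   [R1 at 1]
3. s(m(e, s(s(e)), s(c)))  →  s(s(c))   [R3 at 1]

s(s(c))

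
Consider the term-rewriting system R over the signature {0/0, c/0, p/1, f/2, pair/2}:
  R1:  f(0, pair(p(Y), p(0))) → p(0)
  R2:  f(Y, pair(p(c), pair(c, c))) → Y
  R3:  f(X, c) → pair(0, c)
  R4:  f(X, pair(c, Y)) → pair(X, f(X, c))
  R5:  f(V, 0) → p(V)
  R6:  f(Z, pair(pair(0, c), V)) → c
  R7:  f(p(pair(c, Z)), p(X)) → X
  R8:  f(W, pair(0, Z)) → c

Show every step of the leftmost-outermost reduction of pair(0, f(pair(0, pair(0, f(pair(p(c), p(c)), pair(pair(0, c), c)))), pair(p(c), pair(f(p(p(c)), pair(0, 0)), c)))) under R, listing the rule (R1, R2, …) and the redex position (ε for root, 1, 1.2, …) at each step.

pair(0, pair(0, pair(0, c)))

1. pair(0, f(pair(0, pair(0, f(pair(p(c), p(c)), pair(pair(0, c), c)))), pair(p(c), pair(f(p(p(c)), pair(0, 0)), c))))  →  pair(0, f(pair(0, pair(0, c)), pair(p(c), pair(f(p(p(c)), pair(0, 0)), c))))   [R6 at 2.1.2.2]
2. pair(0, f(pair(0, pair(0, c)), pair(p(c), pair(f(p(p(c)), pair(0, 0)), c))))  →  pair(0, f(pair(0, pair(0, c)), pair(p(c), pair(c, c))))   [R8 at 2.2.2.1]
3. pair(0, f(pair(0, pair(0, c)), pair(p(c), pair(c, c))))  →  pair(0, pair(0, pair(0, c)))   [R2 at 2]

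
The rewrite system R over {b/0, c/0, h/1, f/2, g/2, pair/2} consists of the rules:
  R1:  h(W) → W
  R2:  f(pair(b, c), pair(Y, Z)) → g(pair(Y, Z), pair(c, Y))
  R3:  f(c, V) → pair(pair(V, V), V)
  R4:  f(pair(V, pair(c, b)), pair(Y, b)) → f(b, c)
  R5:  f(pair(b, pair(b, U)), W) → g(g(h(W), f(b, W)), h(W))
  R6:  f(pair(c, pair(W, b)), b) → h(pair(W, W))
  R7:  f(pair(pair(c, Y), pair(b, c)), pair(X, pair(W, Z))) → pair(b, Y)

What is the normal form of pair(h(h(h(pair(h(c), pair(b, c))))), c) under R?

1. pair(h(h(h(pair(h(c), pair(b, c))))), c)  →  pair(h(h(pair(h(c), pair(b, c)))), c)   [R1 at 1]
2. pair(h(h(pair(h(c), pair(b, c)))), c)  →  pair(h(pair(h(c), pair(b, c))), c)   [R1 at 1]
3. pair(h(pair(h(c), pair(b, c))), c)  →  pair(pair(h(c), pair(b, c)), c)   [R1 at 1]
4. pair(pair(h(c), pair(b, c)), c)  →  pair(pair(c, pair(b, c)), c)   [R1 at 1.1]

pair(pair(c, pair(b, c)), c)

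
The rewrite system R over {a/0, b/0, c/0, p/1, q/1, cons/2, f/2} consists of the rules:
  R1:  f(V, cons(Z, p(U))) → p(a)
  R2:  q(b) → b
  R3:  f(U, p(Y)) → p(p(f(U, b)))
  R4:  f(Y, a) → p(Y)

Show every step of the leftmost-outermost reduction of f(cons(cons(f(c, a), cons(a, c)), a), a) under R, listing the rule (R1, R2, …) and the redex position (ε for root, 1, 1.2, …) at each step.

p(cons(cons(p(c), cons(a, c)), a))

1. f(cons(cons(f(c, a), cons(a, c)), a), a)  →  p(cons(cons(f(c, a), cons(a, c)), a))   [R4 at ε]
2. p(cons(cons(f(c, a), cons(a, c)), a))  →  p(cons(cons(p(c), cons(a, c)), a))   [R4 at 1.1.1]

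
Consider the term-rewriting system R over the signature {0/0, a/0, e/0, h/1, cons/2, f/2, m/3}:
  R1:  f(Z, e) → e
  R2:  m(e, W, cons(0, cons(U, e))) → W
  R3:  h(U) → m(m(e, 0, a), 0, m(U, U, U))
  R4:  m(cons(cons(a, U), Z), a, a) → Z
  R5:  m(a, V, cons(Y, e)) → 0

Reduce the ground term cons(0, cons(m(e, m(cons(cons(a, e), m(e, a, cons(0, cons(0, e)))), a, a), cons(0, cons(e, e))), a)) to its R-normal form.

1. cons(0, cons(m(e, m(cons(cons(a, e), m(e, a, cons(0, cons(0, e)))), a, a), cons(0, cons(e, e))), a))  →  cons(0, cons(m(cons(cons(a, e), m(e, a, cons(0, cons(0, e)))), a, a), a))   [R2 at 2.1]
2. cons(0, cons(m(cons(cons(a, e), m(e, a, cons(0, cons(0, e)))), a, a), a))  →  cons(0, cons(m(e, a, cons(0, cons(0, e))), a))   [R4 at 2.1]
3. cons(0, cons(m(e, a, cons(0, cons(0, e))), a))  →  cons(0, cons(a, a))   [R2 at 2.1]

cons(0, cons(a, a))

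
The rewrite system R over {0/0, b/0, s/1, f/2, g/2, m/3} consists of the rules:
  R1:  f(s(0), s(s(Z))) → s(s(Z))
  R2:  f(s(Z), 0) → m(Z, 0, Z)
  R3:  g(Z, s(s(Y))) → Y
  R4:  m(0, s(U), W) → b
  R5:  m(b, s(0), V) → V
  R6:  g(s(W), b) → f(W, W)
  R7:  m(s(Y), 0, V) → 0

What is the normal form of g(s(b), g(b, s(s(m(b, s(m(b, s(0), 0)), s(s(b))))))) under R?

1. g(s(b), g(b, s(s(m(b, s(m(b, s(0), 0)), s(s(b)))))))  →  g(s(b), m(b, s(m(b, s(0), 0)), s(s(b))))   [R3 at 2]
2. g(s(b), m(b, s(m(b, s(0), 0)), s(s(b))))  →  g(s(b), m(b, s(0), s(s(b))))   [R5 at 2.2.1]
3. g(s(b), m(b, s(0), s(s(b))))  →  g(s(b), s(s(b)))   [R5 at 2]
4. g(s(b), s(s(b)))  →  b   [R3 at ε]

b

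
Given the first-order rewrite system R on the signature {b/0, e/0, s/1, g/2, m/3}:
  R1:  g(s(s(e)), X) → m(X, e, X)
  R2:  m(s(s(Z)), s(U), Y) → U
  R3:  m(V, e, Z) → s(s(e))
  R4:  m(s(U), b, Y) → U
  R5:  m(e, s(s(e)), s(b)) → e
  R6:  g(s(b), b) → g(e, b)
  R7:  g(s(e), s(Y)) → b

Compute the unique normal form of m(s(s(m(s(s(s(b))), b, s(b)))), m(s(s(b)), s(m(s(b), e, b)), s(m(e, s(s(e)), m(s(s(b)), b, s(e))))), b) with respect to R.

1. m(s(s(m(s(s(s(b))), b, s(b)))), m(s(s(b)), s(m(s(b), e, b)), s(m(e, s(s(e)), m(s(s(b)), b, s(e))))), b)  →  m(s(s(s(s(b)))), m(s(s(b)), s(m(s(b), e, b)), s(m(e, s(s(e)), m(s(s(b)), b, s(e))))), b)   [R4 at 1.1.1]
2. m(s(s(s(s(b)))), m(s(s(b)), s(m(s(b), e, b)), s(m(e, s(s(e)), m(s(s(b)), b, s(e))))), b)  →  m(s(s(s(s(b)))), m(s(b), e, b), b)   [R2 at 2]
3. m(s(s(s(s(b)))), m(s(b), e, b), b)  →  m(s(s(s(s(b)))), s(s(e)), b)   [R3 at 2]
4. m(s(s(s(s(b)))), s(s(e)), b)  →  s(e)   [R2 at ε]

s(e)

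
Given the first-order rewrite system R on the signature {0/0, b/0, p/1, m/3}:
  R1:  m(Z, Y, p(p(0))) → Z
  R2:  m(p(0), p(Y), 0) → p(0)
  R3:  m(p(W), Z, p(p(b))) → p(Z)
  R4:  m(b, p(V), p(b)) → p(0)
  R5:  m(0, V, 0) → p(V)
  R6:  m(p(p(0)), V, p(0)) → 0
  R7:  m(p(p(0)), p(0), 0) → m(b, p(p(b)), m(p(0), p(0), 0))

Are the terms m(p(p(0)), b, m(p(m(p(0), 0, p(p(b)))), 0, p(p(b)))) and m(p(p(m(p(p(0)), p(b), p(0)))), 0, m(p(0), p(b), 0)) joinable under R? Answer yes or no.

yes — NF(t₁) = 0, NF(t₂) = 0

Reduce t₁ = m(p(p(0)), b, m(p(m(p(0), 0, p(p(b)))), 0, p(p(b)))):
1. m(p(p(0)), b, m(p(m(p(0), 0, p(p(b)))), 0, p(p(b))))  →  m(p(p(0)), b, p(0))   [R3 at 3]
2. m(p(p(0)), b, p(0))  →  0   [R6 at ε]

Reduce t₂ = m(p(p(m(p(p(0)), p(b), p(0)))), 0, m(p(0), p(b), 0)):
1. m(p(p(m(p(p(0)), p(b), p(0)))), 0, m(p(0), p(b), 0))  →  m(p(p(0)), 0, m(p(0), p(b), 0))   [R6 at 1.1.1]
2. m(p(p(0)), 0, m(p(0), p(b), 0))  →  m(p(p(0)), 0, p(0))   [R2 at 3]
3. m(p(p(0)), 0, p(0))  →  0   [R6 at ε]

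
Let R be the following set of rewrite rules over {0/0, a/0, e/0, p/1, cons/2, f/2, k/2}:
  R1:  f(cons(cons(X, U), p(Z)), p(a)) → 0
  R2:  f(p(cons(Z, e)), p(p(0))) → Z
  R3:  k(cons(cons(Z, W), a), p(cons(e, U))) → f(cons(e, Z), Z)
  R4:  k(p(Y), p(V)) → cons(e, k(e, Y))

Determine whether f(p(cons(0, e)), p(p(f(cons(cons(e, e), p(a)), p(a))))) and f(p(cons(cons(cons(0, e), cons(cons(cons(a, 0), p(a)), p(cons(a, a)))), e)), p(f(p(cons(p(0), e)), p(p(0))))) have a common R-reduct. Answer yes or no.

no — NF(t₁) = 0, NF(t₂) = cons(cons(0, e), cons(cons(cons(a, 0), p(a)), p(cons(a, a))))

Reduce t₁ = f(p(cons(0, e)), p(p(f(cons(cons(e, e), p(a)), p(a))))):
1. f(p(cons(0, e)), p(p(f(cons(cons(e, e), p(a)), p(a)))))  →  f(p(cons(0, e)), p(p(0)))   [R1 at 2.1.1]
2. f(p(cons(0, e)), p(p(0)))  →  0   [R2 at ε]

Reduce t₂ = f(p(cons(cons(cons(0, e), cons(cons(cons(a, 0), p(a)), p(cons(a, a)))), e)), p(f(p(cons(p(0), e)), p(p(0))))):
1. f(p(cons(cons(cons(0, e), cons(cons(cons(a, 0), p(a)), p(cons(a, a)))), e)), p(f(p(cons(p(0), e)), p(p(0)))))  →  f(p(cons(cons(cons(0, e), cons(cons(cons(a, 0), p(a)), p(cons(a, a)))), e)), p(p(0)))   [R2 at 2.1]
2. f(p(cons(cons(cons(0, e), cons(cons(cons(a, 0), p(a)), p(cons(a, a)))), e)), p(p(0)))  →  cons(cons(0, e), cons(cons(cons(a, 0), p(a)), p(cons(a, a))))   [R2 at ε]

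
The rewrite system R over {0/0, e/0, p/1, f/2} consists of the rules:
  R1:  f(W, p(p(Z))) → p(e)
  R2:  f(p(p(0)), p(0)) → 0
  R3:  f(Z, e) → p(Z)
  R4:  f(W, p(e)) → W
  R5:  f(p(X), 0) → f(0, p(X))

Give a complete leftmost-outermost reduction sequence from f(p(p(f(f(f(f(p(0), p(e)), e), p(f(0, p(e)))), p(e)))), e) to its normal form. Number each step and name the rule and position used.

p(p(p(0)))

1. f(p(p(f(f(f(f(p(0), p(e)), e), p(f(0, p(e)))), p(e)))), e)  →  p(p(p(f(f(f(f(p(0), p(e)), e), p(f(0, p(e)))), p(e)))))   [R3 at ε]
2. p(p(p(f(f(f(f(p(0), p(e)), e), p(f(0, p(e)))), p(e)))))  →  p(p(p(f(f(f(p(0), p(e)), e), p(f(0, p(e)))))))   [R4 at 1.1.1]
3. p(p(p(f(f(f(p(0), p(e)), e), p(f(0, p(e)))))))  →  p(p(p(f(p(f(p(0), p(e))), p(f(0, p(e)))))))   [R3 at 1.1.1.1]
4. p(p(p(f(p(f(p(0), p(e))), p(f(0, p(e)))))))  →  p(p(p(f(p(p(0)), p(f(0, p(e)))))))   [R4 at 1.1.1.1.1]
5. p(p(p(f(p(p(0)), p(f(0, p(e)))))))  →  p(p(p(f(p(p(0)), p(0)))))   [R4 at 1.1.1.2.1]
6. p(p(p(f(p(p(0)), p(0)))))  →  p(p(p(0)))   [R2 at 1.1.1]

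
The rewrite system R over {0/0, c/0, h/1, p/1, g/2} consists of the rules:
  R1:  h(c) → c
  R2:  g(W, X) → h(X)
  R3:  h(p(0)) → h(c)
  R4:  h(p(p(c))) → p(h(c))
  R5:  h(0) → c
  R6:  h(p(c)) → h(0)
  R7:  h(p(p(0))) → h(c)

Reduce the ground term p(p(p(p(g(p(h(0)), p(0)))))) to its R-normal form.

p(p(p(p(c))))

1. p(p(p(p(g(p(h(0)), p(0))))))  →  p(p(p(p(h(p(0))))))   [R2 at 1.1.1.1]
2. p(p(p(p(h(p(0))))))  →  p(p(p(p(h(c)))))   [R3 at 1.1.1.1]
3. p(p(p(p(h(c)))))  →  p(p(p(p(c))))   [R1 at 1.1.1.1]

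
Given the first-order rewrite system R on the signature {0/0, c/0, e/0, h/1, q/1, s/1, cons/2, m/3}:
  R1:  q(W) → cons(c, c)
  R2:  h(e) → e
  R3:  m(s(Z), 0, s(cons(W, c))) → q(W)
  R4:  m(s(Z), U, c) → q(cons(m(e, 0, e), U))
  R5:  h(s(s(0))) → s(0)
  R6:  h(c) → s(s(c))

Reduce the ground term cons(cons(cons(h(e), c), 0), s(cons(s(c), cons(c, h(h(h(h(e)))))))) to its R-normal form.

1. cons(cons(cons(h(e), c), 0), s(cons(s(c), cons(c, h(h(h(h(e))))))))  →  cons(cons(cons(e, c), 0), s(cons(s(c), cons(c, h(h(h(h(e))))))))   [R2 at 1.1.1]
2. cons(cons(cons(e, c), 0), s(cons(s(c), cons(c, h(h(h(h(e))))))))  →  cons(cons(cons(e, c), 0), s(cons(s(c), cons(c, h(h(h(e)))))))   [R2 at 2.1.2.2.1.1.1]
3. cons(cons(cons(e, c), 0), s(cons(s(c), cons(c, h(h(h(e)))))))  →  cons(cons(cons(e, c), 0), s(cons(s(c), cons(c, h(h(e))))))   [R2 at 2.1.2.2.1.1]
4. cons(cons(cons(e, c), 0), s(cons(s(c), cons(c, h(h(e))))))  →  cons(cons(cons(e, c), 0), s(cons(s(c), cons(c, h(e)))))   [R2 at 2.1.2.2.1]
5. cons(cons(cons(e, c), 0), s(cons(s(c), cons(c, h(e)))))  →  cons(cons(cons(e, c), 0), s(cons(s(c), cons(c, e))))   [R2 at 2.1.2.2]

cons(cons(cons(e, c), 0), s(cons(s(c), cons(c, e))))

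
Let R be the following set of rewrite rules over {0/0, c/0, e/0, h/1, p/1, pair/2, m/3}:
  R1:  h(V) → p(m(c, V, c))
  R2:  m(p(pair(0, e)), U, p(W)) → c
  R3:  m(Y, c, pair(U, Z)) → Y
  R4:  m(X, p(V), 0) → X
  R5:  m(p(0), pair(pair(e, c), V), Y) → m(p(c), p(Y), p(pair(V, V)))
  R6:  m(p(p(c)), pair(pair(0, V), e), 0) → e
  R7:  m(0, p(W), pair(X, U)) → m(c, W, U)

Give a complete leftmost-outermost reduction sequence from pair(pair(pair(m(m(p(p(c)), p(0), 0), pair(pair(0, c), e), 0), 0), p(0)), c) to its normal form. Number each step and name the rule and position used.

1. pair(pair(pair(m(m(p(p(c)), p(0), 0), pair(pair(0, c), e), 0), 0), p(0)), c)  →  pair(pair(pair(m(p(p(c)), pair(pair(0, c), e), 0), 0), p(0)), c)   [R4 at 1.1.1.1]
2. pair(pair(pair(m(p(p(c)), pair(pair(0, c), e), 0), 0), p(0)), c)  →  pair(pair(pair(e, 0), p(0)), c)   [R6 at 1.1.1]

pair(pair(pair(e, 0), p(0)), c)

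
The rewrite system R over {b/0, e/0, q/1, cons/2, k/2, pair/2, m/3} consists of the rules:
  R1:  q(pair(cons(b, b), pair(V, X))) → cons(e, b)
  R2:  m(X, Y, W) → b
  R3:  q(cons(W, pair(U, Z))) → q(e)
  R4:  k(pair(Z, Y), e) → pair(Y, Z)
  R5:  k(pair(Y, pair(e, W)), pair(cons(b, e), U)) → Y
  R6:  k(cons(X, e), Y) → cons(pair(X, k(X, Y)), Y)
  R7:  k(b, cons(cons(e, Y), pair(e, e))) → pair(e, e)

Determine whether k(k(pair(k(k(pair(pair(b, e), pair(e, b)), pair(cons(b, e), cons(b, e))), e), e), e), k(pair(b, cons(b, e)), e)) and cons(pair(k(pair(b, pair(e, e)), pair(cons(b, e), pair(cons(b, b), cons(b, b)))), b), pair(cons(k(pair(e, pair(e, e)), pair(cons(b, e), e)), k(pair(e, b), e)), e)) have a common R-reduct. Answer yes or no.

Reduce t₁ = k(k(pair(k(k(pair(pair(b, e), pair(e, b)), pair(cons(b, e), cons(b, e))), e), e), e), k(pair(b, cons(b, e)), e)):
1. k(k(pair(k(k(pair(pair(b, e), pair(e, b)), pair(cons(b, e), cons(b, e))), e), e), e), k(pair(b, cons(b, e)), e))  →  k(pair(e, k(k(pair(pair(b, e), pair(e, b)), pair(cons(b, e), cons(b, e))), e)), k(pair(b, cons(b, e)), e))   [R4 at 1]
2. k(pair(e, k(k(pair(pair(b, e), pair(e, b)), pair(cons(b, e), cons(b, e))), e)), k(pair(b, cons(b, e)), e))  →  k(pair(e, k(pair(b, e), e)), k(pair(b, cons(b, e)), e))   [R5 at 1.2.1]
3. k(pair(e, k(pair(b, e), e)), k(pair(b, cons(b, e)), e))  →  k(pair(e, pair(e, b)), k(pair(b, cons(b, e)), e))   [R4 at 1.2]
4. k(pair(e, pair(e, b)), k(pair(b, cons(b, e)), e))  →  k(pair(e, pair(e, b)), pair(cons(b, e), b))   [R4 at 2]
5. k(pair(e, pair(e, b)), pair(cons(b, e), b))  →  e   [R5 at ε]

Reduce t₂ = cons(pair(k(pair(b, pair(e, e)), pair(cons(b, e), pair(cons(b, b), cons(b, b)))), b), pair(cons(k(pair(e, pair(e, e)), pair(cons(b, e), e)), k(pair(e, b), e)), e)):
1. cons(pair(k(pair(b, pair(e, e)), pair(cons(b, e), pair(cons(b, b), cons(b, b)))), b), pair(cons(k(pair(e, pair(e, e)), pair(cons(b, e), e)), k(pair(e, b), e)), e))  →  cons(pair(b, b), pair(cons(k(pair(e, pair(e, e)), pair(cons(b, e), e)), k(pair(e, b), e)), e))   [R5 at 1.1]
2. cons(pair(b, b), pair(cons(k(pair(e, pair(e, e)), pair(cons(b, e), e)), k(pair(e, b), e)), e))  →  cons(pair(b, b), pair(cons(e, k(pair(e, b), e)), e))   [R5 at 2.1.1]
3. cons(pair(b, b), pair(cons(e, k(pair(e, b), e)), e))  →  cons(pair(b, b), pair(cons(e, pair(b, e)), e))   [R4 at 2.1.2]

no — NF(t₁) = e, NF(t₂) = cons(pair(b, b), pair(cons(e, pair(b, e)), e))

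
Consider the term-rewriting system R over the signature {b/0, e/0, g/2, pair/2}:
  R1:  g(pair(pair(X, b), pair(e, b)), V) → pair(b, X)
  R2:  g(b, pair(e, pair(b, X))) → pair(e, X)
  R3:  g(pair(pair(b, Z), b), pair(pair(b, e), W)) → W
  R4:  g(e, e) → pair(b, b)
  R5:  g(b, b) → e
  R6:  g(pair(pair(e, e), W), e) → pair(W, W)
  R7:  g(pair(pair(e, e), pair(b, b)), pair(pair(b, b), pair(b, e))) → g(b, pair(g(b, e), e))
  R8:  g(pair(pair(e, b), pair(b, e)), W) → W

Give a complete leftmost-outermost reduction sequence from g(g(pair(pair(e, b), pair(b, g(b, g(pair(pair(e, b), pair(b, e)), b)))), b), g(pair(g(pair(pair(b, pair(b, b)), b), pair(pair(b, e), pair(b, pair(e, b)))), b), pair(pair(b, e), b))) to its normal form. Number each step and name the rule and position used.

e

1. g(g(pair(pair(e, b), pair(b, g(b, g(pair(pair(e, b), pair(b, e)), b)))), b), g(pair(g(pair(pair(b, pair(b, b)), b), pair(pair(b, e), pair(b, pair(e, b)))), b), pair(pair(b, e), b)))  →  g(g(pair(pair(e, b), pair(b, g(b, b))), b), g(pair(g(pair(pair(b, pair(b, b)), b), pair(pair(b, e), pair(b, pair(e, b)))), b), pair(pair(b, e), b)))   [R8 at 1.1.2.2.2]
2. g(g(pair(pair(e, b), pair(b, g(b, b))), b), g(pair(g(pair(pair(b, pair(b, b)), b), pair(pair(b, e), pair(b, pair(e, b)))), b), pair(pair(b, e), b)))  →  g(g(pair(pair(e, b), pair(b, e)), b), g(pair(g(pair(pair(b, pair(b, b)), b), pair(pair(b, e), pair(b, pair(e, b)))), b), pair(pair(b, e), b)))   [R5 at 1.1.2.2]
3. g(g(pair(pair(e, b), pair(b, e)), b), g(pair(g(pair(pair(b, pair(b, b)), b), pair(pair(b, e), pair(b, pair(e, b)))), b), pair(pair(b, e), b)))  →  g(b, g(pair(g(pair(pair(b, pair(b, b)), b), pair(pair(b, e), pair(b, pair(e, b)))), b), pair(pair(b, e), b)))   [R8 at 1]
4. g(b, g(pair(g(pair(pair(b, pair(b, b)), b), pair(pair(b, e), pair(b, pair(e, b)))), b), pair(pair(b, e), b)))  →  g(b, g(pair(pair(b, pair(e, b)), b), pair(pair(b, e), b)))   [R3 at 2.1.1]
5. g(b, g(pair(pair(b, pair(e, b)), b), pair(pair(b, e), b)))  →  g(b, b)   [R3 at 2]
6. g(b, b)  →  e   [R5 at ε]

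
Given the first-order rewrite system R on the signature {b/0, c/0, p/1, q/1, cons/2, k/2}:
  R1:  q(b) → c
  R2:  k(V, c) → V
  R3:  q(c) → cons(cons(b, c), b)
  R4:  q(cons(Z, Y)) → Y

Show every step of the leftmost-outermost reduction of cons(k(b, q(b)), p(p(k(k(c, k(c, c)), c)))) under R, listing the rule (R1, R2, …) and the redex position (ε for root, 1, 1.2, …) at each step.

1. cons(k(b, q(b)), p(p(k(k(c, k(c, c)), c))))  →  cons(k(b, c), p(p(k(k(c, k(c, c)), c))))   [R1 at 1.2]
2. cons(k(b, c), p(p(k(k(c, k(c, c)), c))))  →  cons(b, p(p(k(k(c, k(c, c)), c))))   [R2 at 1]
3. cons(b, p(p(k(k(c, k(c, c)), c))))  →  cons(b, p(p(k(c, k(c, c)))))   [R2 at 2.1.1]
4. cons(b, p(p(k(c, k(c, c)))))  →  cons(b, p(p(k(c, c))))   [R2 at 2.1.1.2]
5. cons(b, p(p(k(c, c))))  →  cons(b, p(p(c)))   [R2 at 2.1.1]

cons(b, p(p(c)))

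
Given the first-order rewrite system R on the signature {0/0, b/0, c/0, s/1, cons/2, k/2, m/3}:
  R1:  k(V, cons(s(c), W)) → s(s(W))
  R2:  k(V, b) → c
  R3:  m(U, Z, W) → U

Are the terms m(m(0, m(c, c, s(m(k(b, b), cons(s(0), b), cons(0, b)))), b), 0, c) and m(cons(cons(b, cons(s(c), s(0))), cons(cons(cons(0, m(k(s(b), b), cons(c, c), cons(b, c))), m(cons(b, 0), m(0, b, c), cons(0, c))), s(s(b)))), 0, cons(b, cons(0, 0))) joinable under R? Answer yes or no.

Reduce t₁ = m(m(0, m(c, c, s(m(k(b, b), cons(s(0), b), cons(0, b)))), b), 0, c):
1. m(m(0, m(c, c, s(m(k(b, b), cons(s(0), b), cons(0, b)))), b), 0, c)  →  m(0, m(c, c, s(m(k(b, b), cons(s(0), b), cons(0, b)))), b)   [R3 at ε]
2. m(0, m(c, c, s(m(k(b, b), cons(s(0), b), cons(0, b)))), b)  →  0   [R3 at ε]

Reduce t₂ = m(cons(cons(b, cons(s(c), s(0))), cons(cons(cons(0, m(k(s(b), b), cons(c, c), cons(b, c))), m(cons(b, 0), m(0, b, c), cons(0, c))), s(s(b)))), 0, cons(b, cons(0, 0))):
1. m(cons(cons(b, cons(s(c), s(0))), cons(cons(cons(0, m(k(s(b), b), cons(c, c), cons(b, c))), m(cons(b, 0), m(0, b, c), cons(0, c))), s(s(b)))), 0, cons(b, cons(0, 0)))  →  cons(cons(b, cons(s(c), s(0))), cons(cons(cons(0, m(k(s(b), b), cons(c, c), cons(b, c))), m(cons(b, 0), m(0, b, c), cons(0, c))), s(s(b))))   [R3 at ε]
2. cons(cons(b, cons(s(c), s(0))), cons(cons(cons(0, m(k(s(b), b), cons(c, c), cons(b, c))), m(cons(b, 0), m(0, b, c), cons(0, c))), s(s(b))))  →  cons(cons(b, cons(s(c), s(0))), cons(cons(cons(0, k(s(b), b)), m(cons(b, 0), m(0, b, c), cons(0, c))), s(s(b))))   [R3 at 2.1.1.2]
3. cons(cons(b, cons(s(c), s(0))), cons(cons(cons(0, k(s(b), b)), m(cons(b, 0), m(0, b, c), cons(0, c))), s(s(b))))  →  cons(cons(b, cons(s(c), s(0))), cons(cons(cons(0, c), m(cons(b, 0), m(0, b, c), cons(0, c))), s(s(b))))   [R2 at 2.1.1.2]
4. cons(cons(b, cons(s(c), s(0))), cons(cons(cons(0, c), m(cons(b, 0), m(0, b, c), cons(0, c))), s(s(b))))  →  cons(cons(b, cons(s(c), s(0))), cons(cons(cons(0, c), cons(b, 0)), s(s(b))))   [R3 at 2.1.2]

no — NF(t₁) = 0, NF(t₂) = cons(cons(b, cons(s(c), s(0))), cons(cons(cons(0, c), cons(b, 0)), s(s(b))))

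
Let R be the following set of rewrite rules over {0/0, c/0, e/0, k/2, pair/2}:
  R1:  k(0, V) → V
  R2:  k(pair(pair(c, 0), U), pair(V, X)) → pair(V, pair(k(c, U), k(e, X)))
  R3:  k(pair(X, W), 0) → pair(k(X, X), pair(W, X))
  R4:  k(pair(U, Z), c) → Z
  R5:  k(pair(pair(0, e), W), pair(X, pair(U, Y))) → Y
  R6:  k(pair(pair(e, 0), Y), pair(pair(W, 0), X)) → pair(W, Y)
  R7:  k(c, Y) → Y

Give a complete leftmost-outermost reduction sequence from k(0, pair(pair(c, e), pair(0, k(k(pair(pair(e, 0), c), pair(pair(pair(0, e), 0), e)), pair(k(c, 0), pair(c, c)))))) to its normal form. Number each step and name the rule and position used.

1. k(0, pair(pair(c, e), pair(0, k(k(pair(pair(e, 0), c), pair(pair(pair(0, e), 0), e)), pair(k(c, 0), pair(c, c))))))  →  pair(pair(c, e), pair(0, k(k(pair(pair(e, 0), c), pair(pair(pair(0, e), 0), e)), pair(k(c, 0), pair(c, c)))))   [R1 at ε]
2. pair(pair(c, e), pair(0, k(k(pair(pair(e, 0), c), pair(pair(pair(0, e), 0), e)), pair(k(c, 0), pair(c, c)))))  →  pair(pair(c, e), pair(0, k(pair(pair(0, e), c), pair(k(c, 0), pair(c, c)))))   [R6 at 2.2.1]
3. pair(pair(c, e), pair(0, k(pair(pair(0, e), c), pair(k(c, 0), pair(c, c)))))  →  pair(pair(c, e), pair(0, c))   [R5 at 2.2]

pair(pair(c, e), pair(0, c))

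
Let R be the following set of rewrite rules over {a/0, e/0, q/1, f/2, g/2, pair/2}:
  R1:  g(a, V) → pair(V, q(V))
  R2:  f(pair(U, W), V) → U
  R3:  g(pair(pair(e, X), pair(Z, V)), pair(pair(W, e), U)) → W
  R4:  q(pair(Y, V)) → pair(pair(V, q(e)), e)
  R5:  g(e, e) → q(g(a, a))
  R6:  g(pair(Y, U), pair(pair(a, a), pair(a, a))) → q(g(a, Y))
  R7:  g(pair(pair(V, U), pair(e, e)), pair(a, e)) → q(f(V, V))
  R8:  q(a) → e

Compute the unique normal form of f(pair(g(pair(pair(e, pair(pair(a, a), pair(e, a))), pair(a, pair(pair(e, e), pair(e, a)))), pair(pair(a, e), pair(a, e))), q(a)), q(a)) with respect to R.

a

1. f(pair(g(pair(pair(e, pair(pair(a, a), pair(e, a))), pair(a, pair(pair(e, e), pair(e, a)))), pair(pair(a, e), pair(a, e))), q(a)), q(a))  →  g(pair(pair(e, pair(pair(a, a), pair(e, a))), pair(a, pair(pair(e, e), pair(e, a)))), pair(pair(a, e), pair(a, e)))   [R2 at ε]
2. g(pair(pair(e, pair(pair(a, a), pair(e, a))), pair(a, pair(pair(e, e), pair(e, a)))), pair(pair(a, e), pair(a, e)))  →  a   [R3 at ε]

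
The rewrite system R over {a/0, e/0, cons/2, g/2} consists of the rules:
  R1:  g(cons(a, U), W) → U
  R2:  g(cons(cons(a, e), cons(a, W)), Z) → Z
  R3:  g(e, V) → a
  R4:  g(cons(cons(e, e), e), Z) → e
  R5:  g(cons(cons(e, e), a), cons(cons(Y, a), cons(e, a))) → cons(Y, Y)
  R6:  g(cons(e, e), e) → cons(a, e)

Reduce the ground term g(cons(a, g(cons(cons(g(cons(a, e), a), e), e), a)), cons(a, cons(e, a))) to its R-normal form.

1. g(cons(a, g(cons(cons(g(cons(a, e), a), e), e), a)), cons(a, cons(e, a)))  →  g(cons(cons(g(cons(a, e), a), e), e), a)   [R1 at ε]
2. g(cons(cons(g(cons(a, e), a), e), e), a)  →  g(cons(cons(e, e), e), a)   [R1 at 1.1.1]
3. g(cons(cons(e, e), e), a)  →  e   [R4 at ε]

e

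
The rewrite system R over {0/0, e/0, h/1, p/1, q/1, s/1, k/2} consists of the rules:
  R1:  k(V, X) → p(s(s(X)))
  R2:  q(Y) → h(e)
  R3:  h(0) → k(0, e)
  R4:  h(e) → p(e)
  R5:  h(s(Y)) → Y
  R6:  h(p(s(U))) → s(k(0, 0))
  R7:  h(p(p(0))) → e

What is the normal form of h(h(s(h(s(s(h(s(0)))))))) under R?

0

1. h(h(s(h(s(s(h(s(0))))))))  →  h(h(s(s(h(s(0))))))   [R5 at 1]
2. h(h(s(s(h(s(0))))))  →  h(s(h(s(0))))   [R5 at 1]
3. h(s(h(s(0))))  →  h(s(0))   [R5 at ε]
4. h(s(0))  →  0   [R5 at ε]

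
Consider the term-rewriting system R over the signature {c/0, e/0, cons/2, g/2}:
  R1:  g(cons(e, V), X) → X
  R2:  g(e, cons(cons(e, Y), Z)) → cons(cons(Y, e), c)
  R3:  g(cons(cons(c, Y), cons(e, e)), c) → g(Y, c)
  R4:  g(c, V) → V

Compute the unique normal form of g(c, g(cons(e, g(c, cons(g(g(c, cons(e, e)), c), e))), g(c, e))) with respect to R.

1. g(c, g(cons(e, g(c, cons(g(g(c, cons(e, e)), c), e))), g(c, e)))  →  g(cons(e, g(c, cons(g(g(c, cons(e, e)), c), e))), g(c, e))   [R4 at ε]
2. g(cons(e, g(c, cons(g(g(c, cons(e, e)), c), e))), g(c, e))  →  g(c, e)   [R1 at ε]
3. g(c, e)  →  e   [R4 at ε]

e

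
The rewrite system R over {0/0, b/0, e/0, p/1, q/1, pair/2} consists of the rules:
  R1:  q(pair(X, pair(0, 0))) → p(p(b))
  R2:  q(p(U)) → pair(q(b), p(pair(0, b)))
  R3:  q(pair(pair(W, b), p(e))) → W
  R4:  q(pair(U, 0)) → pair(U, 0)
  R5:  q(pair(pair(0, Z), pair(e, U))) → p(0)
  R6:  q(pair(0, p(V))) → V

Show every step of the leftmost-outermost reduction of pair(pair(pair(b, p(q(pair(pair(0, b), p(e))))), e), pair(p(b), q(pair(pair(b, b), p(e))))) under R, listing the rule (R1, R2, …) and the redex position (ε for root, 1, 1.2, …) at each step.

pair(pair(pair(b, p(0)), e), pair(p(b), b))

1. pair(pair(pair(b, p(q(pair(pair(0, b), p(e))))), e), pair(p(b), q(pair(pair(b, b), p(e)))))  →  pair(pair(pair(b, p(0)), e), pair(p(b), q(pair(pair(b, b), p(e)))))   [R3 at 1.1.2.1]
2. pair(pair(pair(b, p(0)), e), pair(p(b), q(pair(pair(b, b), p(e)))))  →  pair(pair(pair(b, p(0)), e), pair(p(b), b))   [R3 at 2.2]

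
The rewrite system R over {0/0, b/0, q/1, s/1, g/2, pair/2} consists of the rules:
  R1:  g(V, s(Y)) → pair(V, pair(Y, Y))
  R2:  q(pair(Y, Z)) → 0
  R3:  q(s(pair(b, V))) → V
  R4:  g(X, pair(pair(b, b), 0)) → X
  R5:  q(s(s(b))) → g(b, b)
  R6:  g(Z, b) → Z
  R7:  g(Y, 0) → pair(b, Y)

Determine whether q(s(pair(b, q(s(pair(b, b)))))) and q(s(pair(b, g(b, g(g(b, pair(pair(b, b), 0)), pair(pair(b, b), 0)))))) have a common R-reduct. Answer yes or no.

yes — NF(t₁) = b, NF(t₂) = b

Reduce t₁ = q(s(pair(b, q(s(pair(b, b)))))):
1. q(s(pair(b, q(s(pair(b, b))))))  →  q(s(pair(b, b)))   [R3 at ε]
2. q(s(pair(b, b)))  →  b   [R3 at ε]

Reduce t₂ = q(s(pair(b, g(b, g(g(b, pair(pair(b, b), 0)), pair(pair(b, b), 0)))))):
1. q(s(pair(b, g(b, g(g(b, pair(pair(b, b), 0)), pair(pair(b, b), 0))))))  →  g(b, g(g(b, pair(pair(b, b), 0)), pair(pair(b, b), 0)))   [R3 at ε]
2. g(b, g(g(b, pair(pair(b, b), 0)), pair(pair(b, b), 0)))  →  g(b, g(b, pair(pair(b, b), 0)))   [R4 at 2]
3. g(b, g(b, pair(pair(b, b), 0)))  →  g(b, b)   [R4 at 2]
4. g(b, b)  →  b   [R6 at ε]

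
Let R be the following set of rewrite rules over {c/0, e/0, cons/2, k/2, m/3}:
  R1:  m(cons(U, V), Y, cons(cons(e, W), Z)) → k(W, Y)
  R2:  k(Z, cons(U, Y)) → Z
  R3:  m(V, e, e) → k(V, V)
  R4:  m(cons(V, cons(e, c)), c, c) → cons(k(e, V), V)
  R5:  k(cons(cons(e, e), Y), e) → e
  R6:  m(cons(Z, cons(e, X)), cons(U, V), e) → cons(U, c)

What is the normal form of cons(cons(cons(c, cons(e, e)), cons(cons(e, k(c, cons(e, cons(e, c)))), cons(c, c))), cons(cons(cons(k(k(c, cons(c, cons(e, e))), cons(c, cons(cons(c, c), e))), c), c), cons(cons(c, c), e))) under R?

1. cons(cons(cons(c, cons(e, e)), cons(cons(e, k(c, cons(e, cons(e, c)))), cons(c, c))), cons(cons(cons(k(k(c, cons(c, cons(e, e))), cons(c, cons(cons(c, c), e))), c), c), cons(cons(c, c), e)))  →  cons(cons(cons(c, cons(e, e)), cons(cons(e, c), cons(c, c))), cons(cons(cons(k(k(c, cons(c, cons(e, e))), cons(c, cons(cons(c, c), e))), c), c), cons(cons(c, c), e)))   [R2 at 1.2.1.2]
2. cons(cons(cons(c, cons(e, e)), cons(cons(e, c), cons(c, c))), cons(cons(cons(k(k(c, cons(c, cons(e, e))), cons(c, cons(cons(c, c), e))), c), c), cons(cons(c, c), e)))  →  cons(cons(cons(c, cons(e, e)), cons(cons(e, c), cons(c, c))), cons(cons(cons(k(c, cons(c, cons(e, e))), c), c), cons(cons(c, c), e)))   [R2 at 2.1.1.1]
3. cons(cons(cons(c, cons(e, e)), cons(cons(e, c), cons(c, c))), cons(cons(cons(k(c, cons(c, cons(e, e))), c), c), cons(cons(c, c), e)))  →  cons(cons(cons(c, cons(e, e)), cons(cons(e, c), cons(c, c))), cons(cons(cons(c, c), c), cons(cons(c, c), e)))   [R2 at 2.1.1.1]

cons(cons(cons(c, cons(e, e)), cons(cons(e, c), cons(c, c))), cons(cons(cons(c, c), c), cons(cons(c, c), e)))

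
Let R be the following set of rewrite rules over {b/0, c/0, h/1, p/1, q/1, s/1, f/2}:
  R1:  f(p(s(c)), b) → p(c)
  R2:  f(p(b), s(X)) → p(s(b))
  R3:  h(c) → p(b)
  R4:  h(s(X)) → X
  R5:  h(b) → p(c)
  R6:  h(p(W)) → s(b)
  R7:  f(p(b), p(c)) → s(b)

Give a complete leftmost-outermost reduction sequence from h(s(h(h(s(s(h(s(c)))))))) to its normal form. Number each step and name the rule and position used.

c

1. h(s(h(h(s(s(h(s(c))))))))  →  h(h(s(s(h(s(c))))))   [R4 at ε]
2. h(h(s(s(h(s(c))))))  →  h(s(h(s(c))))   [R4 at 1]
3. h(s(h(s(c))))  →  h(s(c))   [R4 at ε]
4. h(s(c))  →  c   [R4 at ε]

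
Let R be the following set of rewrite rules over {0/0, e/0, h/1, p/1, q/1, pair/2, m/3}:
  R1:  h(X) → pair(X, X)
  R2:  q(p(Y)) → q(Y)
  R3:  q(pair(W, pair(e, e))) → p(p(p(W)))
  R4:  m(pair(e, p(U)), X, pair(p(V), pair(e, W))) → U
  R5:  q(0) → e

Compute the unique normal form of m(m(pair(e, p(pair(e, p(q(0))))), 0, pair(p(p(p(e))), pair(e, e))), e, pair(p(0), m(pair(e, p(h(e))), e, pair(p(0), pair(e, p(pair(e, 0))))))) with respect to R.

e

1. m(m(pair(e, p(pair(e, p(q(0))))), 0, pair(p(p(p(e))), pair(e, e))), e, pair(p(0), m(pair(e, p(h(e))), e, pair(p(0), pair(e, p(pair(e, 0)))))))  →  m(pair(e, p(q(0))), e, pair(p(0), m(pair(e, p(h(e))), e, pair(p(0), pair(e, p(pair(e, 0)))))))   [R4 at 1]
2. m(pair(e, p(q(0))), e, pair(p(0), m(pair(e, p(h(e))), e, pair(p(0), pair(e, p(pair(e, 0)))))))  →  m(pair(e, p(e)), e, pair(p(0), m(pair(e, p(h(e))), e, pair(p(0), pair(e, p(pair(e, 0)))))))   [R5 at 1.2.1]
3. m(pair(e, p(e)), e, pair(p(0), m(pair(e, p(h(e))), e, pair(p(0), pair(e, p(pair(e, 0)))))))  →  m(pair(e, p(e)), e, pair(p(0), h(e)))   [R4 at 3.2]
4. m(pair(e, p(e)), e, pair(p(0), h(e)))  →  m(pair(e, p(e)), e, pair(p(0), pair(e, e)))   [R1 at 3.2]
5. m(pair(e, p(e)), e, pair(p(0), pair(e, e)))  →  e   [R4 at ε]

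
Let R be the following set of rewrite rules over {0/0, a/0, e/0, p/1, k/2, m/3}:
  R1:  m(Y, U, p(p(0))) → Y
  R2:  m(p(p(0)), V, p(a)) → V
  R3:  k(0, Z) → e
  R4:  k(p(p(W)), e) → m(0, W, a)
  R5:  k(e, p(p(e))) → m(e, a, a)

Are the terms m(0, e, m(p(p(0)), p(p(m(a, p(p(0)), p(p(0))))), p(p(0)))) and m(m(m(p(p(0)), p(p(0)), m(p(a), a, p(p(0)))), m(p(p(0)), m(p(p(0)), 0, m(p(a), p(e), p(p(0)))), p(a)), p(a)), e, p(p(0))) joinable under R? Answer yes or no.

Reduce t₁ = m(0, e, m(p(p(0)), p(p(m(a, p(p(0)), p(p(0))))), p(p(0)))):
1. m(0, e, m(p(p(0)), p(p(m(a, p(p(0)), p(p(0))))), p(p(0))))  →  m(0, e, p(p(0)))   [R1 at 3]
2. m(0, e, p(p(0)))  →  0   [R1 at ε]

Reduce t₂ = m(m(m(p(p(0)), p(p(0)), m(p(a), a, p(p(0)))), m(p(p(0)), m(p(p(0)), 0, m(p(a), p(e), p(p(0)))), p(a)), p(a)), e, p(p(0))):
1. m(m(m(p(p(0)), p(p(0)), m(p(a), a, p(p(0)))), m(p(p(0)), m(p(p(0)), 0, m(p(a), p(e), p(p(0)))), p(a)), p(a)), e, p(p(0)))  →  m(m(p(p(0)), p(p(0)), m(p(a), a, p(p(0)))), m(p(p(0)), m(p(p(0)), 0, m(p(a), p(e), p(p(0)))), p(a)), p(a))   [R1 at ε]
2. m(m(p(p(0)), p(p(0)), m(p(a), a, p(p(0)))), m(p(p(0)), m(p(p(0)), 0, m(p(a), p(e), p(p(0)))), p(a)), p(a))  →  m(m(p(p(0)), p(p(0)), p(a)), m(p(p(0)), m(p(p(0)), 0, m(p(a), p(e), p(p(0)))), p(a)), p(a))   [R1 at 1.3]
3. m(m(p(p(0)), p(p(0)), p(a)), m(p(p(0)), m(p(p(0)), 0, m(p(a), p(e), p(p(0)))), p(a)), p(a))  →  m(p(p(0)), m(p(p(0)), m(p(p(0)), 0, m(p(a), p(e), p(p(0)))), p(a)), p(a))   [R2 at 1]
4. m(p(p(0)), m(p(p(0)), m(p(p(0)), 0, m(p(a), p(e), p(p(0)))), p(a)), p(a))  →  m(p(p(0)), m(p(p(0)), 0, m(p(a), p(e), p(p(0)))), p(a))   [R2 at ε]
5. m(p(p(0)), m(p(p(0)), 0, m(p(a), p(e), p(p(0)))), p(a))  →  m(p(p(0)), 0, m(p(a), p(e), p(p(0))))   [R2 at ε]
6. m(p(p(0)), 0, m(p(a), p(e), p(p(0))))  →  m(p(p(0)), 0, p(a))   [R1 at 3]
7. m(p(p(0)), 0, p(a))  →  0   [R2 at ε]

yes — NF(t₁) = 0, NF(t₂) = 0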